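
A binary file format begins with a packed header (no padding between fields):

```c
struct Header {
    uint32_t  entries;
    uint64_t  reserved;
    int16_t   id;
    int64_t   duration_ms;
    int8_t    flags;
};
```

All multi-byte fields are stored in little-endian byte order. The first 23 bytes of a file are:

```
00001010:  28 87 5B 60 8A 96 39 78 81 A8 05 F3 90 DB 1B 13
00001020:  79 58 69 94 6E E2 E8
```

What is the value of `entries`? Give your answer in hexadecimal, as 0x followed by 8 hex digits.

`entries` is the first field, at byte offset 0, occupying 4 bytes.
Bytes at offsets 0..3: 28 87 5B 60.
Little-endian: lowest address holds the least-significant byte.
Reassemble most-significant byte first: 60 5B 87 28 → 0x605B8728.

0x605B8728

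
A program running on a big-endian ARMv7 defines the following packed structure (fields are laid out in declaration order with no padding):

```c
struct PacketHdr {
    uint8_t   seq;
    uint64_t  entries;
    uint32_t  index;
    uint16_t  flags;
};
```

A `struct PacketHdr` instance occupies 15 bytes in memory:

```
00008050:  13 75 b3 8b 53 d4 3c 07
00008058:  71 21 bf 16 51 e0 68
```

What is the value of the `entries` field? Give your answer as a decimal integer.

8481275715428026225

`entries` follows `seq` (1 byte), so it starts at byte offset 1 and occupies 8 bytes.
Bytes at offsets 1..8: 75 B3 8B 53 D4 3C 07 71.
Big-endian: lowest address holds the most-significant byte.
The bytes are already most-significant first: 0x75B38B53D43C0771.
0x75B38B53D43C0771 = 8481275715428026225.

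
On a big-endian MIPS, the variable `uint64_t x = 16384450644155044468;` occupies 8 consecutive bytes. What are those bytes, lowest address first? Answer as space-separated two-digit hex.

E3 61 43 0D 64 C8 12 74

16384450644155044468 in hexadecimal, padded to 64 bits, is 0xE361430D64C81274.
Split into bytes (most-significant first): E3 61 43 0D 64 C8 12 74.
In big-endian order the high byte comes first in memory.
So the memory order matches the most-significant-first order: E3 61 43 0D 64 C8 12 74.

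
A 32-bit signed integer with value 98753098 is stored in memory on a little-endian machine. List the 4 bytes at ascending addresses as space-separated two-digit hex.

98753098 in hexadecimal, padded to 32 bits, is 0x05E2DA4A.
Split into bytes (most-significant first): 05 E2 DA 4A.
Little-endian: lowest address holds the least-significant byte.
So at ascending addresses the bytes are 4A DA E2 05.

4A DA E2 05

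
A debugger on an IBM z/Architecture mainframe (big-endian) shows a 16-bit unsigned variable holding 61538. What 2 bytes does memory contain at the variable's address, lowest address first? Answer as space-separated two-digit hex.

F0 62

61538 in hexadecimal, padded to 16 bits, is 0xF062.
Split into bytes (most-significant first): F0 62.
Big-endian: lowest address holds the most-significant byte.
So the memory order matches the most-significant-first order: F0 62.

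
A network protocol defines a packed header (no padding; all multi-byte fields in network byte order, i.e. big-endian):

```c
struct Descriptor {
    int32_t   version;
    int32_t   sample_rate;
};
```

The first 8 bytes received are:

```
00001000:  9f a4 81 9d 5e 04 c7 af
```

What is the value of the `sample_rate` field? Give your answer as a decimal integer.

`sample_rate` follows `version` (4 bytes), so it starts at byte offset 4 and occupies 4 bytes.
Bytes at offsets 4..7: 5E 04 C7 AF.
In big-endian order the high byte comes first in memory.
The bytes are already most-significant first: 0x5E04C7AF.
0x5E04C7AF = 1577371567.

1577371567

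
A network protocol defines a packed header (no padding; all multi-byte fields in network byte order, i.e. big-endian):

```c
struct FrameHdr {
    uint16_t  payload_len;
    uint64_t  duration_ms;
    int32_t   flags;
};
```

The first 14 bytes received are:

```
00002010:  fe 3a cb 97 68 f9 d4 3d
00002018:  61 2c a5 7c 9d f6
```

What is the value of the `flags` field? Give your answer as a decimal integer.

-1518559754

`flags` follows `payload_len` (2 B), `duration_ms` (8 B), so it starts at offset 2 + 8 = 10 and occupies 4 bytes.
Bytes at offsets 10..13: A5 7C 9D F6.
In big-endian order the high byte comes first in memory.
The bytes are already most-significant first: 0xA57C9DF6.
Top bit is set, so as a signed 32-bit value this is 0xA57C9DF6 − 2^32 = -1518559754.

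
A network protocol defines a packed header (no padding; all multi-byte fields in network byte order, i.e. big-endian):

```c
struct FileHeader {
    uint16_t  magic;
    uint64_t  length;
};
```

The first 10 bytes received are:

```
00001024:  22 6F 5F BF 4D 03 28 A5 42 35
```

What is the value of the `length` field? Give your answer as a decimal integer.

`length` follows `magic` (2 bytes), so it starts at byte offset 2 and occupies 8 bytes.
Bytes at offsets 2..9: 5F BF 4D 03 28 A5 42 35.
In big-endian order the high byte comes first in memory.
The bytes are already most-significant first: 0x5FBF4D0328A54235.
0x5FBF4D0328A54235 = 6899317830117048885.

6899317830117048885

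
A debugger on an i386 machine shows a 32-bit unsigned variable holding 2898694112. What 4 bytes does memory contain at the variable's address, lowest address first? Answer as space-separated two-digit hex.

E0 8F C6 AC

2898694112 in hexadecimal, padded to 32 bits, is 0xACC68FE0.
Split into bytes (most-significant first): AC C6 8F E0.
Little-endian: lowest address holds the least-significant byte.
So at ascending addresses the bytes are E0 8F C6 AC.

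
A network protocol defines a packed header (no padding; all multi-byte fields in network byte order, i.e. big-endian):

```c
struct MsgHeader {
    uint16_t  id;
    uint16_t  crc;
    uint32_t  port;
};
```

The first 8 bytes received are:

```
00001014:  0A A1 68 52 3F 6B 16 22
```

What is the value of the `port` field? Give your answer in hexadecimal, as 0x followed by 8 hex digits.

`port` follows `id` (2 B), `crc` (2 B), so it starts at offset 2 + 2 = 4 and occupies 4 bytes.
Bytes at offsets 4..7: 3F 6B 16 22.
Big-endian stores the most-significant byte at the lowest address.
The bytes are already most-significant first: 0x3F6B1622.

0x3F6B1622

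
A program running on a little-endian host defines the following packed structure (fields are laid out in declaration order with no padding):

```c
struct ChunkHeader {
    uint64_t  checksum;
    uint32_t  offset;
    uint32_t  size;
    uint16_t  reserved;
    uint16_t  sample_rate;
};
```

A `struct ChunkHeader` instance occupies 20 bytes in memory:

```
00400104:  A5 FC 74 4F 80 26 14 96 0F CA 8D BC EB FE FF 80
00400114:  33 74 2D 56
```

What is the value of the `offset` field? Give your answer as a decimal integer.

3163408911

`offset` follows `checksum` (8 bytes), so it starts at byte offset 8 and occupies 4 bytes.
Bytes at offsets 8..11: 0F CA 8D BC.
In little-endian order the low byte comes first in memory.
Reassemble most-significant byte first: BC 8D CA 0F → 0xBC8DCA0F.
0xBC8DCA0F = 3163408911.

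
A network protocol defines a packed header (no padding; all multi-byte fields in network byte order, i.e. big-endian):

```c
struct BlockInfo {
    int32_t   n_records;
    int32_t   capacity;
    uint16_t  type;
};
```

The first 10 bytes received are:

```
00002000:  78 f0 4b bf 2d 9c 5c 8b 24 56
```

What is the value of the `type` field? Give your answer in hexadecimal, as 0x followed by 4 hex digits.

`type` follows `n_records` (4 B), `capacity` (4 B), so it starts at offset 4 + 4 = 8 and occupies 2 bytes.
Bytes at offsets 8..9: 24 56.
Big-endian: lowest address holds the most-significant byte.
The bytes are already most-significant first: 0x2456.

0x2456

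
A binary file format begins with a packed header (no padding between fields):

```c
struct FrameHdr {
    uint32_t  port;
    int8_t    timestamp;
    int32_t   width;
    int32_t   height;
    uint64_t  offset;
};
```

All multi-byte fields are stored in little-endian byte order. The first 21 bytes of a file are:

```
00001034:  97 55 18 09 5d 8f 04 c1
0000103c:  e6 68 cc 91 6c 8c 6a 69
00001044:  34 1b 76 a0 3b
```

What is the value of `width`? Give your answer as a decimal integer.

`width` follows `port` (4 B), `timestamp` (1 B), so it starts at offset 4 + 1 = 5 and occupies 4 bytes.
Bytes at offsets 5..8: 8F 04 C1 E6.
Little-endian stores the least-significant byte at the lowest address.
Reassemble most-significant byte first: E6 C1 04 8F → 0xE6C1048F.
Top bit is set, so as a signed 32-bit value this is 0xE6C1048F − 2^32 = -423558001.

-423558001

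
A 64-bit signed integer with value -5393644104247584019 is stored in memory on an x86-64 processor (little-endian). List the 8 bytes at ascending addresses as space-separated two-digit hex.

Two's complement of -5393644104247584019 in 64 bits: 5393644104247584019 = 0x4ADA12BC6E8EA513; invert → 0xB525ED4391715AEC; add 1 → 0xB525ED4391715AED.
Split into bytes (most-significant first): B5 25 ED 43 91 71 5A ED.
Little-endian stores the least-significant byte at the lowest address.
So at ascending addresses the bytes are ED 5A 71 91 43 ED 25 B5.

ED 5A 71 91 43 ED 25 B5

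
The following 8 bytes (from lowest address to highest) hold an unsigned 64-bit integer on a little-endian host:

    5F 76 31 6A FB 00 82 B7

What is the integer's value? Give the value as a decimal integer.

Little-endian stores the least-significant byte at the lowest address.
Reassemble most-significant byte first: B7 82 00 FB 6A 31 76 5F → 0xB78200FB6A31765F.
0xB78200FB6A31765F = 13223132535731615327.

13223132535731615327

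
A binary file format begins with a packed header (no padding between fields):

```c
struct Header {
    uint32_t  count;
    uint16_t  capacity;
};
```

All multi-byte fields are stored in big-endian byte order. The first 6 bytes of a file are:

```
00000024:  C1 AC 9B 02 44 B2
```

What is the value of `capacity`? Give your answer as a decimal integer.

17586

`capacity` follows `count` (4 bytes), so it starts at byte offset 4 and occupies 2 bytes.
Bytes at offsets 4..5: 44 B2.
In big-endian order the high byte comes first in memory.
The bytes are already most-significant first: 0x44B2.
0x44B2 = 17586.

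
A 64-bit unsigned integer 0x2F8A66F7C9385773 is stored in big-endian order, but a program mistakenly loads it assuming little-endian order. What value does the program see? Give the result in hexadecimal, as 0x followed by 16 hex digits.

0x735738C9F7668A2F

Stored big-endian, the bytes at ascending addresses are 2F 8A 66 F7 C9 38 57 73.
Read back as little-endian, the first byte is least significant, giving 0x735738C9F7668A2F.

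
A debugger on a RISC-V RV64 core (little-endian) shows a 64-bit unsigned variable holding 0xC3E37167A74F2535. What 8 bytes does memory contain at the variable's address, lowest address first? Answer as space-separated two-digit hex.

35 25 4F A7 67 71 E3 C3

Split into bytes (most-significant first): C3 E3 71 67 A7 4F 25 35.
Little-endian: lowest address holds the least-significant byte.
So at ascending addresses the bytes are 35 25 4F A7 67 71 E3 C3.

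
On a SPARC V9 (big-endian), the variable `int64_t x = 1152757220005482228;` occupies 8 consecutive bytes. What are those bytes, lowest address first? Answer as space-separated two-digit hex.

0F FF 6A 95 82 B1 8E F4

1152757220005482228 in hexadecimal, padded to 64 bits, is 0x0FFF6A9582B18EF4.
Split into bytes (most-significant first): 0F FF 6A 95 82 B1 8E F4.
In big-endian order the high byte comes first in memory.
So the memory order matches the most-significant-first order: 0F FF 6A 95 82 B1 8E F4.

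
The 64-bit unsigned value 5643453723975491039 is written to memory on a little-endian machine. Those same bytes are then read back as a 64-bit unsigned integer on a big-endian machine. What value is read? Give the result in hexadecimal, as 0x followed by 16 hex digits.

0xDF1DEAFB4293514E

5643453723975491039 in 64-bit hexadecimal is 0x4E519342FBEA1DDF.
Stored little-endian, the bytes at ascending addresses are DF 1D EA FB 42 93 51 4E.
Read back as big-endian, the last byte is least significant, giving 0xDF1DEAFB4293514E.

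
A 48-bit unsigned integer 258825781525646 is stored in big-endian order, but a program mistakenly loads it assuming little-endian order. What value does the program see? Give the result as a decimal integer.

258825781525646 in 48-bit hexadecimal is 0xEB6692C43C8E.
Stored big-endian, the bytes at ascending addresses are EB 66 92 C4 3C 8E.
Read back as little-endian, the first byte is least significant, giving 0x8E3CC49266EB.
0x8E3CC49266EB = 156391647110891.

156391647110891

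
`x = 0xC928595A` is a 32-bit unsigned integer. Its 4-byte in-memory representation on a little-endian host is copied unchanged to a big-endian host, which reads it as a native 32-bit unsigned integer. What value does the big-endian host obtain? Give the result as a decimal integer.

1515792585

Stored little-endian, the bytes at ascending addresses are 5A 59 28 C9.
Read back as big-endian, the last byte is least significant, giving 0x5A5928C9.
0x5A5928C9 = 1515792585.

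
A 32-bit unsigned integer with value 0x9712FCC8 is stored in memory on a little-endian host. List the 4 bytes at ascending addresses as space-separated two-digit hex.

C8 FC 12 97

Split into bytes (most-significant first): 97 12 FC C8.
In little-endian order the low byte comes first in memory.
So at ascending addresses the bytes are C8 FC 12 97.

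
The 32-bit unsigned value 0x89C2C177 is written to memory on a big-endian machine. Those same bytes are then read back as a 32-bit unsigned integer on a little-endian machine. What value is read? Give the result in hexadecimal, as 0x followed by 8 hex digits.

Stored big-endian, the bytes at ascending addresses are 89 C2 C1 77.
Read back as little-endian, the first byte is least significant, giving 0x77C1C289.

0x77C1C289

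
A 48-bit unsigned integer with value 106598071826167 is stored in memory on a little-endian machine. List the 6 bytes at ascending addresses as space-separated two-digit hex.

106598071826167 in hexadecimal, padded to 48 bits, is 0x60F34C3476F7.
Split into bytes (most-significant first): 60 F3 4C 34 76 F7.
Little-endian: lowest address holds the least-significant byte.
So at ascending addresses the bytes are F7 76 34 4C F3 60.

F7 76 34 4C F3 60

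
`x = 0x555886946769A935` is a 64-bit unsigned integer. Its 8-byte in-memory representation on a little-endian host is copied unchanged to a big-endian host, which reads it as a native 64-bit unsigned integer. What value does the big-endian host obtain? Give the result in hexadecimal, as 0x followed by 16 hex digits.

Stored little-endian, the bytes at ascending addresses are 35 A9 69 67 94 86 58 55.
Read back as big-endian, the last byte is least significant, giving 0x35A9696794865855.

0x35A9696794865855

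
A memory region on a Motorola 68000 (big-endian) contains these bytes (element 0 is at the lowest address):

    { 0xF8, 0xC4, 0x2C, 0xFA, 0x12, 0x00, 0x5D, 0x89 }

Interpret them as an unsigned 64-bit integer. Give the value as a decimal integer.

17925501869396876681

Big-endian: lowest address holds the most-significant byte.
The bytes are already most-significant first: 0xF8C42CFA12005D89.
0xF8C42CFA12005D89 = 17925501869396876681.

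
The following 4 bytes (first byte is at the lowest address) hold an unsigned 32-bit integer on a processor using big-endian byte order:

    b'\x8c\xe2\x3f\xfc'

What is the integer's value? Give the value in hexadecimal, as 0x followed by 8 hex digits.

0x8CE23FFC

Big-endian: lowest address holds the most-significant byte.
The bytes are already most-significant first: 0x8CE23FFC.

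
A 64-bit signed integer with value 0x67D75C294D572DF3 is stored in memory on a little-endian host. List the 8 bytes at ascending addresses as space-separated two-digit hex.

Split into bytes (most-significant first): 67 D7 5C 29 4D 57 2D F3.
Little-endian stores the least-significant byte at the lowest address.
So at ascending addresses the bytes are F3 2D 57 4D 29 5C D7 67.

F3 2D 57 4D 29 5C D7 67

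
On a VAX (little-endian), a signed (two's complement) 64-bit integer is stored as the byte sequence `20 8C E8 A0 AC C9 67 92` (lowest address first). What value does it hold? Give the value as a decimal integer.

Little-endian: lowest address holds the least-significant byte.
Reassemble most-significant byte first: 92 67 C9 AC A0 E8 8C 20 → 0x9267C9ACA0E88C20.
Top bit is set, so as a signed 64-bit value this is 0x9267C9ACA0E88C20 − 2^64 = -7897121678299722720.

-7897121678299722720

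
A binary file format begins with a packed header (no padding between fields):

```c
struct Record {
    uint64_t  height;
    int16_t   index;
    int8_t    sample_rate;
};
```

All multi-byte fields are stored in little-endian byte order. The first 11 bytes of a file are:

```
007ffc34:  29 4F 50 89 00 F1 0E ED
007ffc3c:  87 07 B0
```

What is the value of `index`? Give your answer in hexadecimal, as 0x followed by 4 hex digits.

0x0787

`index` follows `height` (8 bytes), so it starts at byte offset 8 and occupies 2 bytes.
Bytes at offsets 8..9: 87 07.
Little-endian stores the least-significant byte at the lowest address.
Reassemble most-significant byte first: 07 87 → 0x0787.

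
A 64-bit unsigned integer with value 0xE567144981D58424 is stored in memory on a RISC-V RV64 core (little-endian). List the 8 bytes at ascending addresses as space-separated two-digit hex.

24 84 D5 81 49 14 67 E5

Split into bytes (most-significant first): E5 67 14 49 81 D5 84 24.
Little-endian stores the least-significant byte at the lowest address.
So at ascending addresses the bytes are 24 84 D5 81 49 14 67 E5.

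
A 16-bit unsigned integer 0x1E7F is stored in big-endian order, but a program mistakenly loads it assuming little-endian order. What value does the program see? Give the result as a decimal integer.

Stored big-endian, the bytes at ascending addresses are 1E 7F.
Read back as little-endian, the first byte is least significant, giving 0x7F1E.
0x7F1E = 32542.

32542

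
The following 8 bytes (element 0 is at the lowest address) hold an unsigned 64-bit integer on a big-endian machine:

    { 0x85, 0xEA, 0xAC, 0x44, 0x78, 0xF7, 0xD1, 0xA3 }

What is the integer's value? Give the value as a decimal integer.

In big-endian order the high byte comes first in memory.
The bytes are already most-significant first: 0x85EAAC4478F7D1A3.
0x85EAAC4478F7D1A3 = 9649714561681969571.

9649714561681969571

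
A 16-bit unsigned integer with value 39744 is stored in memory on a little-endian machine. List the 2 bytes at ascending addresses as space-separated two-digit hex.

39744 in hexadecimal, padded to 16 bits, is 0x9B40.
Split into bytes (most-significant first): 9B 40.
In little-endian order the low byte comes first in memory.
So at ascending addresses the bytes are 40 9B.

40 9B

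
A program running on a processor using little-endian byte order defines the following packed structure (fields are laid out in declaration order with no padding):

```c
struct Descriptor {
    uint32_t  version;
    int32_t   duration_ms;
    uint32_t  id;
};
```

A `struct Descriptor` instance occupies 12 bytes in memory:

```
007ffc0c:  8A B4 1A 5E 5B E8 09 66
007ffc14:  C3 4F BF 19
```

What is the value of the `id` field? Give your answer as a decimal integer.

`id` follows `version` (4 B), `duration_ms` (4 B), so it starts at offset 4 + 4 = 8 and occupies 4 bytes.
Bytes at offsets 8..11: C3 4F BF 19.
Little-endian: lowest address holds the least-significant byte.
Reassemble most-significant byte first: 19 BF 4F C3 → 0x19BF4FC3.
0x19BF4FC3 = 431968195.

431968195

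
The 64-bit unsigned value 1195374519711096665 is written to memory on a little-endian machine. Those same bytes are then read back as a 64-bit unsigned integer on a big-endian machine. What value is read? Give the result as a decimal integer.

1195374519711096665 in 64-bit hexadecimal is 0x1096D2CAD4EEDF59.
Stored little-endian, the bytes at ascending addresses are 59 DF EE D4 CA D2 96 10.
Read back as big-endian, the last byte is least significant, giving 0x59DFEED4CAD29610.
0x59DFEED4CAD29610 = 6476157386885338640.

6476157386885338640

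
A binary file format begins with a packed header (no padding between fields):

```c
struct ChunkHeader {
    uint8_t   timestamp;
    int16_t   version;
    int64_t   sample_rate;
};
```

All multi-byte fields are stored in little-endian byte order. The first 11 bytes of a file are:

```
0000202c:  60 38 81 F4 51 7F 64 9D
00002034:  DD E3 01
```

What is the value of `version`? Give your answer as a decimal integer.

-32456

`version` follows `timestamp` (1 byte), so it starts at byte offset 1 and occupies 2 bytes.
Bytes at offsets 1..2: 38 81.
Little-endian stores the least-significant byte at the lowest address.
Reassemble most-significant byte first: 81 38 → 0x8138.
Top bit is set, so as a signed 16-bit value this is 0x8138 − 2^16 = -32456.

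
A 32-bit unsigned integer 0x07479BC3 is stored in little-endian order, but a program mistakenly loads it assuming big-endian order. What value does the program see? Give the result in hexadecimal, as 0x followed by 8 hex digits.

0xC39B4707

Stored little-endian, the bytes at ascending addresses are C3 9B 47 07.
Read back as big-endian, the last byte is least significant, giving 0xC39B4707.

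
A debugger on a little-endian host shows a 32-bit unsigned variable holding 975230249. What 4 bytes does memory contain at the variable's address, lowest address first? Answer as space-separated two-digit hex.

29 D5 20 3A

975230249 in hexadecimal, padded to 32 bits, is 0x3A20D529.
Split into bytes (most-significant first): 3A 20 D5 29.
Little-endian stores the least-significant byte at the lowest address.
So at ascending addresses the bytes are 29 D5 20 3A.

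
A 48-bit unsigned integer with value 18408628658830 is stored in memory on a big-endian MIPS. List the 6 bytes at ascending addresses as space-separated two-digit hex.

10 BE 17 C5 A2 8E

18408628658830 in hexadecimal, padded to 48 bits, is 0x10BE17C5A28E.
Split into bytes (most-significant first): 10 BE 17 C5 A2 8E.
Big-endian stores the most-significant byte at the lowest address.
So the memory order matches the most-significant-first order: 10 BE 17 C5 A2 8E.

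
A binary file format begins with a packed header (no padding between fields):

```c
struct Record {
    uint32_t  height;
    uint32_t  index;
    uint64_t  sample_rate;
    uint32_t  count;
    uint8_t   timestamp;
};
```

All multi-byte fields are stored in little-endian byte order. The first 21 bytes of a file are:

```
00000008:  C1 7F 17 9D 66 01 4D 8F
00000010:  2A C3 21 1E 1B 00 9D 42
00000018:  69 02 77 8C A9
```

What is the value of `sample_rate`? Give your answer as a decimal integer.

4799992894316462890

`sample_rate` follows `height` (4 B), `index` (4 B), so it starts at offset 4 + 4 = 8 and occupies 8 bytes.
Bytes at offsets 8..15: 2A C3 21 1E 1B 00 9D 42.
In little-endian order the low byte comes first in memory.
Reassemble most-significant byte first: 42 9D 00 1B 1E 21 C3 2A → 0x429D001B1E21C32A.
0x429D001B1E21C32A = 4799992894316462890.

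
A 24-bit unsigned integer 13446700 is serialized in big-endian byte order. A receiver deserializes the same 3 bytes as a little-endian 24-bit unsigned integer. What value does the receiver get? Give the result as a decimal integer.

13446700 in 24-bit hexadecimal is 0xCD2E2C.
Stored big-endian, the bytes at ascending addresses are CD 2E 2C.
Read back as little-endian, the first byte is least significant, giving 0x2C2ECD.
0x2C2ECD = 2895565.

2895565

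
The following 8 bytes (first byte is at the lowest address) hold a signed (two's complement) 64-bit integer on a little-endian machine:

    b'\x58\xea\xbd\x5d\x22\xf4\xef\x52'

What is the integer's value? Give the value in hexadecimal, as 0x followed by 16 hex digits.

0x52EFF4225DBDEA58

In little-endian order the low byte comes first in memory.
Reassemble most-significant byte first: 52 EF F4 22 5D BD EA 58 → 0x52EFF4225DBDEA58.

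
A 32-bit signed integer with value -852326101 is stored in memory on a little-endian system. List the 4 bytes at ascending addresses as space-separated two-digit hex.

2B 89 32 CD

Two's complement of -852326101 in 32 bits: 852326101 = 0x32CD76D5; invert → 0xCD32892A; add 1 → 0xCD32892B.
Split into bytes (most-significant first): CD 32 89 2B.
Little-endian stores the least-significant byte at the lowest address.
So at ascending addresses the bytes are 2B 89 32 CD.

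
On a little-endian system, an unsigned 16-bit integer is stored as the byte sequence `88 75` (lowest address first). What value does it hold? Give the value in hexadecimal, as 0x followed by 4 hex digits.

0x7588

Little-endian stores the least-significant byte at the lowest address.
Reassemble most-significant byte first: 75 88 → 0x7588.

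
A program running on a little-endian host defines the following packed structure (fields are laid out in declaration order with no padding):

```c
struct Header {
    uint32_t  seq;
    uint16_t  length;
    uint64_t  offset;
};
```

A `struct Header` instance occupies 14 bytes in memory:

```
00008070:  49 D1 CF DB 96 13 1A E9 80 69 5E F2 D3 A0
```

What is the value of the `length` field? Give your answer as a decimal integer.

5014

`length` follows `seq` (4 bytes), so it starts at byte offset 4 and occupies 2 bytes.
Bytes at offsets 4..5: 96 13.
Little-endian stores the least-significant byte at the lowest address.
Reassemble most-significant byte first: 13 96 → 0x1396.
0x1396 = 5014.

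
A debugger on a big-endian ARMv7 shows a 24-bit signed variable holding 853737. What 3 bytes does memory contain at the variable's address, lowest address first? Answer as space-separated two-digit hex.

853737 in hexadecimal, padded to 24 bits, is 0x0D06E9.
Split into bytes (most-significant first): 0D 06 E9.
Big-endian: lowest address holds the most-significant byte.
So the memory order matches the most-significant-first order: 0D 06 E9.

0D 06 E9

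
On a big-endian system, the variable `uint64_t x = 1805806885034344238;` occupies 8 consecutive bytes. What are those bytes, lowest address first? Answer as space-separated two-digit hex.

19 0F 83 CB 5B 6D 3F 2E

1805806885034344238 in hexadecimal, padded to 64 bits, is 0x190F83CB5B6D3F2E.
Split into bytes (most-significant first): 19 0F 83 CB 5B 6D 3F 2E.
Big-endian stores the most-significant byte at the lowest address.
So the memory order matches the most-significant-first order: 19 0F 83 CB 5B 6D 3F 2E.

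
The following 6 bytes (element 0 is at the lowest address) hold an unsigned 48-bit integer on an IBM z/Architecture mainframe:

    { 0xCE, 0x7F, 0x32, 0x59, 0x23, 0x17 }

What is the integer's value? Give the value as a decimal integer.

Big-endian stores the most-significant byte at the lowest address.
The bytes are already most-significant first: 0xCE7F32592317.
0xCE7F32592317 = 227045700870935.

227045700870935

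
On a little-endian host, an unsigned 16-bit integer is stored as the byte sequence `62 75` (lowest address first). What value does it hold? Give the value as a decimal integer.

In little-endian order the low byte comes first in memory.
Reassemble most-significant byte first: 75 62 → 0x7562.
0x7562 = 30050.

30050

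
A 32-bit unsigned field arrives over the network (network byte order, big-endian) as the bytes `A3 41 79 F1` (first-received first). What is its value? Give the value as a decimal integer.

2738977265

Big-endian stores the most-significant byte at the lowest address.
The bytes are already most-significant first: 0xA34179F1.
0xA34179F1 = 2738977265.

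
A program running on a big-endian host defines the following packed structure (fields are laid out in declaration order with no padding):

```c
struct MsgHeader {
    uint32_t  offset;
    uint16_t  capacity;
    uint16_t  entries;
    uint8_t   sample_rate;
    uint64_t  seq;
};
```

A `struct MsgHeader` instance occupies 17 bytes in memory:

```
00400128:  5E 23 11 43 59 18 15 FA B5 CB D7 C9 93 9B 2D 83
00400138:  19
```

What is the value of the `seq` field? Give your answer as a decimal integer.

`seq` follows `offset` (4 B), `capacity` (2 B), `entries` (2 B), `sample_rate` (1 B), so it starts at offset 4 + 2 + 2 + 1 = 9 and occupies 8 bytes.
Bytes at offsets 9..16: CB D7 C9 93 9B 2D 83 19.
Big-endian stores the most-significant byte at the lowest address.
The bytes are already most-significant first: 0xCBD7C9939B2D8319.
0xCBD7C9939B2D8319 = 14688430345492988697.

14688430345492988697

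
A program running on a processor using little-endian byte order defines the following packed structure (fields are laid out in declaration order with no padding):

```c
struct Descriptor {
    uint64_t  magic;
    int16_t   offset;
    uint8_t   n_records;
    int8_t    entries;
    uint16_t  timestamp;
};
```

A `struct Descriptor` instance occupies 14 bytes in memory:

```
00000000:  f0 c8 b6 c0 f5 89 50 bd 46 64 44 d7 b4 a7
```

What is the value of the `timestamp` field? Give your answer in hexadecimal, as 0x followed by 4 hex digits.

`timestamp` follows `magic` (8 B), `offset` (2 B), `n_records` (1 B), `entries` (1 B), so it starts at offset 8 + 2 + 1 + 1 = 12 and occupies 2 bytes.
Bytes at offsets 12..13: B4 A7.
Little-endian stores the least-significant byte at the lowest address.
Reassemble most-significant byte first: A7 B4 → 0xA7B4.

0xA7B4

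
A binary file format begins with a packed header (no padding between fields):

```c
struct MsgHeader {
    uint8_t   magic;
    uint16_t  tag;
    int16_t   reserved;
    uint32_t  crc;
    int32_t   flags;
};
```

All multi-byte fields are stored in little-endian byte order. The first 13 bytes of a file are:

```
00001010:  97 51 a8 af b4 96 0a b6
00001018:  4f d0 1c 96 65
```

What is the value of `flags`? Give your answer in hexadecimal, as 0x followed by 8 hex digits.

`flags` follows `magic` (1 B), `tag` (2 B), `reserved` (2 B), `crc` (4 B), so it starts at offset 1 + 2 + 2 + 4 = 9 and occupies 4 bytes.
Bytes at offsets 9..12: D0 1C 96 65.
Little-endian: lowest address holds the least-significant byte.
Reassemble most-significant byte first: 65 96 1C D0 → 0x65961CD0.

0x65961CD0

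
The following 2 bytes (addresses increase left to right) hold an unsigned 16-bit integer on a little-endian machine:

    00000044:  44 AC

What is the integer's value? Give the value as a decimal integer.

Little-endian stores the least-significant byte at the lowest address.
Reassemble most-significant byte first: AC 44 → 0xAC44.
0xAC44 = 44100.

44100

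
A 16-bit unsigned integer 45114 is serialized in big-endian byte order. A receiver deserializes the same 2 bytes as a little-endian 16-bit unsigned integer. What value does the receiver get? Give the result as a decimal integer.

15024

45114 in 16-bit hexadecimal is 0xB03A.
Stored big-endian, the bytes at ascending addresses are B0 3A.
Read back as little-endian, the first byte is least significant, giving 0x3AB0.
0x3AB0 = 15024.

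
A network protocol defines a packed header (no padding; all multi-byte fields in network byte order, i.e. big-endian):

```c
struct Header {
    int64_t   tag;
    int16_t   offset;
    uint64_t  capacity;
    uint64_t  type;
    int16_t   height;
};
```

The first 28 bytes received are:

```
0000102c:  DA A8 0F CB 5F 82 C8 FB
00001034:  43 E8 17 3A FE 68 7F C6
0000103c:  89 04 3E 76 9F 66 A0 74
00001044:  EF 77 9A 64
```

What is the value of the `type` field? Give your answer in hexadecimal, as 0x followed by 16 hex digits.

0x3E769F66A074EF77

`type` follows `tag` (8 B), `offset` (2 B), `capacity` (8 B), so it starts at offset 8 + 2 + 8 = 18 and occupies 8 bytes.
Bytes at offsets 18..25: 3E 76 9F 66 A0 74 EF 77.
Big-endian: lowest address holds the most-significant byte.
The bytes are already most-significant first: 0x3E769F66A074EF77.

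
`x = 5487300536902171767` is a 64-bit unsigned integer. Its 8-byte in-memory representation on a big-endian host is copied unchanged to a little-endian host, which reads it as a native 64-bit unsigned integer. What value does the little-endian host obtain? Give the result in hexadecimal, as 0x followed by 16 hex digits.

5487300536902171767 in 64-bit hexadecimal is 0x4C26CEC3EDDD3C77.
Stored big-endian, the bytes at ascending addresses are 4C 26 CE C3 ED DD 3C 77.
Read back as little-endian, the first byte is least significant, giving 0x773CDDEDC3CE264C.

0x773CDDEDC3CE264C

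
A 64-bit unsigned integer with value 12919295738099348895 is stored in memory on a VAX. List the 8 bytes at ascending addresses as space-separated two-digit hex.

9F 35 A1 41 06 8F 4A B3

12919295738099348895 in hexadecimal, padded to 64 bits, is 0xB34A8F0641A1359F.
Split into bytes (most-significant first): B3 4A 8F 06 41 A1 35 9F.
Little-endian stores the least-significant byte at the lowest address.
So at ascending addresses the bytes are 9F 35 A1 41 06 8F 4A B3.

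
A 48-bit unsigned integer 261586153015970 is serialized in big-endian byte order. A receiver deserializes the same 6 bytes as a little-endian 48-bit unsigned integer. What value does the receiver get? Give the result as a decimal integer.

178716714330605

261586153015970 in 48-bit hexadecimal is 0xEDE945BA8AA2.
Stored big-endian, the bytes at ascending addresses are ED E9 45 BA 8A A2.
Read back as little-endian, the first byte is least significant, giving 0xA28ABA45E9ED.
0xA28ABA45E9ED = 178716714330605.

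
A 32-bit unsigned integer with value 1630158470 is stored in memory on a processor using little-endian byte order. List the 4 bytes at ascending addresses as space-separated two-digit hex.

1630158470 in hexadecimal, padded to 32 bits, is 0x612A3E86.
Split into bytes (most-significant first): 61 2A 3E 86.
In little-endian order the low byte comes first in memory.
So at ascending addresses the bytes are 86 3E 2A 61.

86 3E 2A 61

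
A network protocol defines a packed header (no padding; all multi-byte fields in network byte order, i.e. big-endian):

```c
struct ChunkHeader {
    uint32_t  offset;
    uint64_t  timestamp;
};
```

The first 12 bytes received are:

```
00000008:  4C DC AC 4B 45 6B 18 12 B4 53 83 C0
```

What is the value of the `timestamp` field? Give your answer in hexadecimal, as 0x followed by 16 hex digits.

0x456B1812B45383C0

`timestamp` follows `offset` (4 bytes), so it starts at byte offset 4 and occupies 8 bytes.
Bytes at offsets 4..11: 45 6B 18 12 B4 53 83 C0.
Big-endian: lowest address holds the most-significant byte.
The bytes are already most-significant first: 0x456B1812B45383C0.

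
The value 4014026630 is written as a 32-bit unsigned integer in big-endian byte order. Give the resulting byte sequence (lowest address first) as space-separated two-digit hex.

EF 41 2F 86

4014026630 in hexadecimal, padded to 32 bits, is 0xEF412F86.
Split into bytes (most-significant first): EF 41 2F 86.
In big-endian order the high byte comes first in memory.
So the memory order matches the most-significant-first order: EF 41 2F 86.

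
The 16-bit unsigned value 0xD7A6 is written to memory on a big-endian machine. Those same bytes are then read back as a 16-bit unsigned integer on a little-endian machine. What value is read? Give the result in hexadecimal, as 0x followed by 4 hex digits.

Stored big-endian, the bytes at ascending addresses are D7 A6.
Read back as little-endian, the first byte is least significant, giving 0xA6D7.

0xA6D7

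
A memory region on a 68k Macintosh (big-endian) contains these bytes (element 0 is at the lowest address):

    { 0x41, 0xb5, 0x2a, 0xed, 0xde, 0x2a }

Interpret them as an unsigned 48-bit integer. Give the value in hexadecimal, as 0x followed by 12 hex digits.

0x41B52AEDDE2A

In big-endian order the high byte comes first in memory.
The bytes are already most-significant first: 0x41B52AEDDE2A.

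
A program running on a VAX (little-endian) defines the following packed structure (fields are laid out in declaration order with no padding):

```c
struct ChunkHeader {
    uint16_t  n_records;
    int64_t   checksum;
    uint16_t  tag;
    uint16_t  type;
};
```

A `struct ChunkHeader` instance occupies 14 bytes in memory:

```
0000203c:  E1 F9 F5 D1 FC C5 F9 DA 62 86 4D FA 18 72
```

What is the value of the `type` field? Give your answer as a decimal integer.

29208

`type` follows `n_records` (2 B), `checksum` (8 B), `tag` (2 B), so it starts at offset 2 + 8 + 2 = 12 and occupies 2 bytes.
Bytes at offsets 12..13: 18 72.
Little-endian stores the least-significant byte at the lowest address.
Reassemble most-significant byte first: 72 18 → 0x7218.
0x7218 = 29208.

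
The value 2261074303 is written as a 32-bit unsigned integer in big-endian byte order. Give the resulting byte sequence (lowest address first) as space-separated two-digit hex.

86 C5 41 7F

2261074303 in hexadecimal, padded to 32 bits, is 0x86C5417F.
Split into bytes (most-significant first): 86 C5 41 7F.
In big-endian order the high byte comes first in memory.
So the memory order matches the most-significant-first order: 86 C5 41 7F.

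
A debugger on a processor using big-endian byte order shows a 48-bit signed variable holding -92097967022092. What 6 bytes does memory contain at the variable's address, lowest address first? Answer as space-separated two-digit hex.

Two's complement of -92097967022092 in 48 bits: 92097967022092 = 0x53C33A9BE00C; invert → 0xAC3CC5641FF3; add 1 → 0xAC3CC5641FF4.
Split into bytes (most-significant first): AC 3C C5 64 1F F4.
Big-endian: lowest address holds the most-significant byte.
So the memory order matches the most-significant-first order: AC 3C C5 64 1F F4.

AC 3C C5 64 1F F4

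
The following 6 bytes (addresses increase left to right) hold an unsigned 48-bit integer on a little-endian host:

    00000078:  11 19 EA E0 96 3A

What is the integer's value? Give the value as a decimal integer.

64419692943633

Little-endian stores the least-significant byte at the lowest address.
Reassemble most-significant byte first: 3A 96 E0 EA 19 11 → 0x3A96E0EA1911.
0x3A96E0EA1911 = 64419692943633.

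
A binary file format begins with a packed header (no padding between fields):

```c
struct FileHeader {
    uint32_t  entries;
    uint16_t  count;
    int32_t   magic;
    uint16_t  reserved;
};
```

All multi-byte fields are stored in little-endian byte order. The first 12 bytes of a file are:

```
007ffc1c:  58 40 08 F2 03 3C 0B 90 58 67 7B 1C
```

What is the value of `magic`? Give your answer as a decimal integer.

`magic` follows `entries` (4 B), `count` (2 B), so it starts at offset 4 + 2 = 6 and occupies 4 bytes.
Bytes at offsets 6..9: 0B 90 58 67.
Little-endian: lowest address holds the least-significant byte.
Reassemble most-significant byte first: 67 58 90 0B → 0x6758900B.
0x6758900B = 1733857291.

1733857291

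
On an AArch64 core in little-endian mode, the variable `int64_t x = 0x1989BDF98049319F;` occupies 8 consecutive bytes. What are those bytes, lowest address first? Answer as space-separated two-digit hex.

9F 31 49 80 F9 BD 89 19

Split into bytes (most-significant first): 19 89 BD F9 80 49 31 9F.
Little-endian: lowest address holds the least-significant byte.
So at ascending addresses the bytes are 9F 31 49 80 F9 BD 89 19.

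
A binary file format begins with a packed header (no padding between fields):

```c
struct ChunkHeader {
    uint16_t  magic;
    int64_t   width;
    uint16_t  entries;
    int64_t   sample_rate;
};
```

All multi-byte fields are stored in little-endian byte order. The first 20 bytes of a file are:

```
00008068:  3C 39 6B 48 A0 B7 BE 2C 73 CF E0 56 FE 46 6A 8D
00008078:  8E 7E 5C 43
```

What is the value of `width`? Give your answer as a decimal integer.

-3498403287900600213

`width` follows `magic` (2 bytes), so it starts at byte offset 2 and occupies 8 bytes.
Bytes at offsets 2..9: 6B 48 A0 B7 BE 2C 73 CF.
Little-endian: lowest address holds the least-significant byte.
Reassemble most-significant byte first: CF 73 2C BE B7 A0 48 6B → 0xCF732CBEB7A0486B.
Top bit is set, so as a signed 64-bit value this is 0xCF732CBEB7A0486B − 2^64 = -3498403287900600213.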